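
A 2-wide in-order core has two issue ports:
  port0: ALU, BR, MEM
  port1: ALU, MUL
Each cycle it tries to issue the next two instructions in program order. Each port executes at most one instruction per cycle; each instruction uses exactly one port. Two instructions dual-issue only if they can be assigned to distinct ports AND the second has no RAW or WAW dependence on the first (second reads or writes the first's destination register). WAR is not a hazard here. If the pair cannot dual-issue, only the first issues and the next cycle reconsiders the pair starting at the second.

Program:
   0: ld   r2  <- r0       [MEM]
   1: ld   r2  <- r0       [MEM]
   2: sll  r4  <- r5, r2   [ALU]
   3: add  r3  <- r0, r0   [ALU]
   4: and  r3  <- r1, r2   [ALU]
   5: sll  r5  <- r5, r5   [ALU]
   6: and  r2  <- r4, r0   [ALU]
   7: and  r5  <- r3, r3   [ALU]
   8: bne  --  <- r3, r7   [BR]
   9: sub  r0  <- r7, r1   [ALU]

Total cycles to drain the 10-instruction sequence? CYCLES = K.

[0] i0  ld.MEM  -- no-port MEM/MEM
[1] i1  ld.MEM  -- RAW r2
[2] i2,i3  sll.ALU add.ALU  -- dual
[3] i4,i5  and.ALU sll.ALU  -- dual
[4] i6,i7  and.ALU and.ALU  -- dual
[5] i8,i9  bne.BR sub.ALU  -- dual

CYCLES = 6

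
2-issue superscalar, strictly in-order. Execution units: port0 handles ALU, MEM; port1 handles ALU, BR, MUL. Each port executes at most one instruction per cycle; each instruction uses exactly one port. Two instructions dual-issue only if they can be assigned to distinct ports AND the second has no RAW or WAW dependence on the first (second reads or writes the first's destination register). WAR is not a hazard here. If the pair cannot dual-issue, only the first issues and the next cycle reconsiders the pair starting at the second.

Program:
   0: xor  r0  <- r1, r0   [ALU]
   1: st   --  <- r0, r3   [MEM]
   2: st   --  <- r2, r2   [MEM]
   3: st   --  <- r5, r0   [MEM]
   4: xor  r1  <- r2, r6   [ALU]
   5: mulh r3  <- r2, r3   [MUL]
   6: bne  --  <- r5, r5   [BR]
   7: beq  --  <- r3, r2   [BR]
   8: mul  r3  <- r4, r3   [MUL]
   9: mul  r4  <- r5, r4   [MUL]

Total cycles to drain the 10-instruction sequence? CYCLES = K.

CYCLES = 9

[0] i0  xor.ALU  -- RAW r0
[1] i1  st.MEM  -- no-port MEM/MEM
[2] i2  st.MEM  -- no-port MEM/MEM
[3] i3&i4  st.MEM;xor.ALU  -- dual
[4] i5  mulh.MUL  -- no-port MUL/BR
[5] i6  bne.BR  -- no-port BR/BR
[6] i7  beq.BR  -- no-port BR/MUL
[7] i8  mul.MUL  -- no-port MUL/MUL
[8] i9  mul.MUL  -- tail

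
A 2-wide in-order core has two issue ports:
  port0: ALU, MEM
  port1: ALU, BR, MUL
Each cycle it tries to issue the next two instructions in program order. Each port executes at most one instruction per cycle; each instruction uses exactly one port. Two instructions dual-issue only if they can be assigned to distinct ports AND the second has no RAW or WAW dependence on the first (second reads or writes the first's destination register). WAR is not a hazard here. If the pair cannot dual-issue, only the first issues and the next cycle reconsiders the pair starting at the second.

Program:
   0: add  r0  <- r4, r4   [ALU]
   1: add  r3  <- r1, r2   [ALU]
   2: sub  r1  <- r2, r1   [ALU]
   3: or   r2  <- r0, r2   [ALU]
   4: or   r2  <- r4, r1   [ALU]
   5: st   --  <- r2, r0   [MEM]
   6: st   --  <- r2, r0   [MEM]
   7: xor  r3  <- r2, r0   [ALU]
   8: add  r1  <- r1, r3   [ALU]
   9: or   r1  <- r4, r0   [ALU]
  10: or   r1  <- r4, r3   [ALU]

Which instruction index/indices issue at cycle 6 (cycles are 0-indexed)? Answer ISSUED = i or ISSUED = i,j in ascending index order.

ISSUED = 9

c0: i0/i1 add add  2-wide
c1: i2/i3 sub or  2-wide
c2: i4 or  RAW r2
c3: i5 st  no-port MEM/MEM
c4: i6/i7 st xor  2-wide
c5: i8 add  WAW r1
c6: i9 or  WAW r1
c7: i10 or  tail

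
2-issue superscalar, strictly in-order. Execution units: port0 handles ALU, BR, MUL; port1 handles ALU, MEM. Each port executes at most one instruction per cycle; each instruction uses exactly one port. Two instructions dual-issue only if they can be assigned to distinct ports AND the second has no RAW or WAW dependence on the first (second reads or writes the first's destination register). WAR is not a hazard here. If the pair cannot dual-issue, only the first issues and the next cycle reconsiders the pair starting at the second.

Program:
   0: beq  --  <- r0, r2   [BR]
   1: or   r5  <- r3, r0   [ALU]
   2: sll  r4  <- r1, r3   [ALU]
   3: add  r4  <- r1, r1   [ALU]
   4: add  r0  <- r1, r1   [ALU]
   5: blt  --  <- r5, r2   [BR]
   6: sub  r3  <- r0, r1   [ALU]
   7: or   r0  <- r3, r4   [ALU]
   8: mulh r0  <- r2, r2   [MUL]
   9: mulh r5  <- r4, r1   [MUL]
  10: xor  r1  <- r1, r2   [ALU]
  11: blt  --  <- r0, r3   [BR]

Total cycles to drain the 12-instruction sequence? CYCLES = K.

CYCLES = 8

0. beq;or @i0&i1  | pair
1. sll @i2  | WAW r4
2. add;add @i3&i4  | pair
3. blt;sub @i5&i6  | pair
4. or @i7  | WAW r0
5. mulh @i8  | no-port MUL/MUL
6. mulh;xor @i9&i10  | pair
7. blt @i11  | tail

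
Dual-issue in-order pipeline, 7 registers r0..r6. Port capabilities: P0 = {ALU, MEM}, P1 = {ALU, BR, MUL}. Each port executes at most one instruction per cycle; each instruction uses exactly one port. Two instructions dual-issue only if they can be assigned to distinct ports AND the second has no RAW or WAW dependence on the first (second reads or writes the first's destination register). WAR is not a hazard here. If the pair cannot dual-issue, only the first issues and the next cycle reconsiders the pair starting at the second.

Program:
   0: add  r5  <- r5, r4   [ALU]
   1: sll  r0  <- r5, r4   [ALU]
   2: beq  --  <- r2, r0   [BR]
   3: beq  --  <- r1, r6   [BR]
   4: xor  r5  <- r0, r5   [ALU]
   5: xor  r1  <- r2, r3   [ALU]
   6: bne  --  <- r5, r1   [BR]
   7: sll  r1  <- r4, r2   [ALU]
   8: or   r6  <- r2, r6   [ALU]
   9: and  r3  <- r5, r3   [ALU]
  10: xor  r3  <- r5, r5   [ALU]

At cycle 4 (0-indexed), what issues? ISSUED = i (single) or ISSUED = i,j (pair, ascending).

ISSUED = 5

0. add @i0  | RAW r5
1. sll @i1  | RAW r0
2. beq @i2  | no-port BR/BR
3. beq/xor @i3,i4  | pair
4. xor @i5  | RAW r1
5. bne/sll @i6,i7  | pair
6. or/and @i8,i9  | pair
7. xor @i10  | tail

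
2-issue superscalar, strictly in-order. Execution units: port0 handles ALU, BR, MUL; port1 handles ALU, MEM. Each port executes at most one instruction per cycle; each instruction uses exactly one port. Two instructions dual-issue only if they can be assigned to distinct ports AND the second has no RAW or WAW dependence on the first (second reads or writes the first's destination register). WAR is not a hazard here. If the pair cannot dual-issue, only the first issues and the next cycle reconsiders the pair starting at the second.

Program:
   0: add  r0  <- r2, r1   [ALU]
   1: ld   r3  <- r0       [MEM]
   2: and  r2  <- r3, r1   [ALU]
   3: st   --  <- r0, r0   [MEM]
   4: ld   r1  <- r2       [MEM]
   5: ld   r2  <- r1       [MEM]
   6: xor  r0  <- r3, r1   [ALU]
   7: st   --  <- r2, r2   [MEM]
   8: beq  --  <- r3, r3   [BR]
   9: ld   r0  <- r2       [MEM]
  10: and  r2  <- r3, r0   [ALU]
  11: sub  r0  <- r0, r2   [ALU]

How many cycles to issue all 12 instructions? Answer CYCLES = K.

CYCLES = 9

[0] i0  add  -- RAW r0
[1] i1  ld  -- RAW r3
[2] i2,i3  and st  -- pair
[3] i4  ld  -- no-port MEM/MEM
[4] i5,i6  ld xor  -- pair
[5] i7,i8  st beq  -- pair
[6] i9  ld  -- RAW r0
[7] i10  and  -- RAW r2
[8] i11  sub  -- tail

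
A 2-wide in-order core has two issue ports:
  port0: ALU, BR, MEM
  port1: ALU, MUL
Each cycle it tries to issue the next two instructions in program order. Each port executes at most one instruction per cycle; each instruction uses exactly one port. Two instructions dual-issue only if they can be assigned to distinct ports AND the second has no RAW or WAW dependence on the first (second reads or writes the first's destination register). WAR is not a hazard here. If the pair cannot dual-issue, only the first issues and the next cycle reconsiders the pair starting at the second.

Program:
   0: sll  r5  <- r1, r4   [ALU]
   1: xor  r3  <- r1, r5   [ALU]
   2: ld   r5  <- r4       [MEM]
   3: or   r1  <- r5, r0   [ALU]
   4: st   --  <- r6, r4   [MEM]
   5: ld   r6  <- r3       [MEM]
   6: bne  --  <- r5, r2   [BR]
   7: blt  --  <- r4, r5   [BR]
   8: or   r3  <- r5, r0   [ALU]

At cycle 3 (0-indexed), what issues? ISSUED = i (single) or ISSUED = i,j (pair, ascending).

c0: i0 sll.ALU  RAW r5
c1: i1,i2 xor.ALU ld.MEM  dual
c2: i3,i4 or.ALU st.MEM  dual
c3: i5 ld.MEM  no-port MEM/BR
c4: i6 bne.BR  no-port BR/BR
c5: i7,i8 blt.BR or.ALU  dual

ISSUED = 5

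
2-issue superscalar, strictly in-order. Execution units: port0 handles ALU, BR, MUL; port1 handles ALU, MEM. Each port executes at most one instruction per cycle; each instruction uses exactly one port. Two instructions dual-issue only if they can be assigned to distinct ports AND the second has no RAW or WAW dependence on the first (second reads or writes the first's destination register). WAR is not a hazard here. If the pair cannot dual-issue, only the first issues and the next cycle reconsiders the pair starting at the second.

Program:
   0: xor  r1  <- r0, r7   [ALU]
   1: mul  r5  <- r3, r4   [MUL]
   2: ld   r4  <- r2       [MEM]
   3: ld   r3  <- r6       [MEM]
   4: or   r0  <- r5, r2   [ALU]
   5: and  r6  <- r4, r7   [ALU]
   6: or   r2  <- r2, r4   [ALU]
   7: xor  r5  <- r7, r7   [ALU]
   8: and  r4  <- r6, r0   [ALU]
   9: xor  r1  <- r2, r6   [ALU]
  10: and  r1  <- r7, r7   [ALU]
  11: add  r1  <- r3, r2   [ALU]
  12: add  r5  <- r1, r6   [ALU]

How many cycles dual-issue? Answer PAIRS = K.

PAIRS = 4

[0] i0/i1  xor.ALU/mul.MUL  -- pair
[1] i2  ld.MEM  -- no-port MEM/MEM
[2] i3/i4  ld.MEM/or.ALU  -- pair
[3] i5/i6  and.ALU/or.ALU  -- pair
[4] i7/i8  xor.ALU/and.ALU  -- pair
[5] i9  xor.ALU  -- WAW r1
[6] i10  and.ALU  -- WAW r1
[7] i11  add.ALU  -- RAW r1
[8] i12  add.ALU  -- tail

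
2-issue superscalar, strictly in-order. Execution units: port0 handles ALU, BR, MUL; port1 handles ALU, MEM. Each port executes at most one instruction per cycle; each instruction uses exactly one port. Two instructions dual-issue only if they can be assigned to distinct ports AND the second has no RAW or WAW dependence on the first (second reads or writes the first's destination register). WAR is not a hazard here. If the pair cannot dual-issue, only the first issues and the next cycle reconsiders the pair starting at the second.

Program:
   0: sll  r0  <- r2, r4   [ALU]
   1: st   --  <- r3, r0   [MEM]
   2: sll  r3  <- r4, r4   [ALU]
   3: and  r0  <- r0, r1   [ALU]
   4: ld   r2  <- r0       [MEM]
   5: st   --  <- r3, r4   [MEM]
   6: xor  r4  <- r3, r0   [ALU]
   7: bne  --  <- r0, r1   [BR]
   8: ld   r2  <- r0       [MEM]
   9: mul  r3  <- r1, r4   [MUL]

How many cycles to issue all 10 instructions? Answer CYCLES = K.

c0: i0 sll  RAW r0
c1: i1+i2 st+sll  2-wide
c2: i3 and  RAW r0
c3: i4 ld  no-port MEM/MEM
c4: i5+i6 st+xor  2-wide
c5: i7+i8 bne+ld  2-wide
c6: i9 mul  tail

CYCLES = 7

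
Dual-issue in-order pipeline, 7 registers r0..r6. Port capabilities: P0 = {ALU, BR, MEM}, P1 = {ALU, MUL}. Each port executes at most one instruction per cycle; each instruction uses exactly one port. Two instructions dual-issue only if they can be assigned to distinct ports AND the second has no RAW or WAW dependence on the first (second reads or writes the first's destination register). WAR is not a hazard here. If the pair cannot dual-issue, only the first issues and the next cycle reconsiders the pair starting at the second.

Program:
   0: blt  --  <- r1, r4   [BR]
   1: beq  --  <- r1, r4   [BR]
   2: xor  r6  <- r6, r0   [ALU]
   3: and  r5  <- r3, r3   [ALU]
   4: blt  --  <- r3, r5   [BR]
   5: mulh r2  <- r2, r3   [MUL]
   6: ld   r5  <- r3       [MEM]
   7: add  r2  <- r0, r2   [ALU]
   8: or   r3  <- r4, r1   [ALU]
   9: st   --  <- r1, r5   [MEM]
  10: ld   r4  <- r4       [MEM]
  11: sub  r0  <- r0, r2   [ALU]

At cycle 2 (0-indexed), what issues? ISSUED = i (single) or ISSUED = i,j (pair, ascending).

0. blt @i0  | no-port BR/BR
1. beq+xor @i1+i2  | dual
2. and @i3  | RAW r5
3. blt+mulh @i4+i5  | dual
4. ld+add @i6+i7  | dual
5. or+st @i8+i9  | dual
6. ld+sub @i10+i11  | dual

ISSUED = 3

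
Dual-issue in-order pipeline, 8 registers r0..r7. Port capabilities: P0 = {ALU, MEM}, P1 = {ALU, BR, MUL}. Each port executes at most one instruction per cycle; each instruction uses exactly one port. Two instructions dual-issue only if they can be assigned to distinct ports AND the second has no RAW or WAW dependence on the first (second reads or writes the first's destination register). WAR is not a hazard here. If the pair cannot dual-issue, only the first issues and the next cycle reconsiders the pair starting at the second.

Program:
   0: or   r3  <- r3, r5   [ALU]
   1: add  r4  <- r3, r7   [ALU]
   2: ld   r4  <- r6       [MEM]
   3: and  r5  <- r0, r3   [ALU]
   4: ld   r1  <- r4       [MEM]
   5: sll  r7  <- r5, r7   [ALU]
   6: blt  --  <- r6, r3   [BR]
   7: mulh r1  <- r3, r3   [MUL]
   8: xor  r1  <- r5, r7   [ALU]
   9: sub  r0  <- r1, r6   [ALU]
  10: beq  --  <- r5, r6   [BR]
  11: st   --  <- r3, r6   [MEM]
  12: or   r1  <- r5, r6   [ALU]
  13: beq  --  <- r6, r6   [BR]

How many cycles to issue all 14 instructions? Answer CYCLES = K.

CYCLES = 10

[0] i0  or  -- RAW r3
[1] i1  add  -- WAW r4
[2] i2+i3  ld and  -- 2-wide
[3] i4+i5  ld sll  -- 2-wide
[4] i6  blt  -- no-port BR/MUL
[5] i7  mulh  -- WAW r1
[6] i8  xor  -- RAW r1
[7] i9+i10  sub beq  -- 2-wide
[8] i11+i12  st or  -- 2-wide
[9] i13  beq  -- tail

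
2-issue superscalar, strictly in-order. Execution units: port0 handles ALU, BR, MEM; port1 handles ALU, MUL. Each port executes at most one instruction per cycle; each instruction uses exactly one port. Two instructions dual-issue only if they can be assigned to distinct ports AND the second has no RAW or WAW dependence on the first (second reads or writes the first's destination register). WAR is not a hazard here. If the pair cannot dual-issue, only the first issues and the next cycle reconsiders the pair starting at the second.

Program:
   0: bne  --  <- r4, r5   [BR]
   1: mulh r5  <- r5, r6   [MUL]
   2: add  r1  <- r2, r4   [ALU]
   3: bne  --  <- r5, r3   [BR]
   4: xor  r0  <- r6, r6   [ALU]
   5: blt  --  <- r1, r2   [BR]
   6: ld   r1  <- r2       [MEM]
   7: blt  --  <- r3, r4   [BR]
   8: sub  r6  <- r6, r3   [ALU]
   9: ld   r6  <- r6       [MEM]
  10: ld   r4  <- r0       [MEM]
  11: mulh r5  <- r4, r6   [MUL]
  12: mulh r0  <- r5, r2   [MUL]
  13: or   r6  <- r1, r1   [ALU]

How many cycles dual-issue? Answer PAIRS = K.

PAIRS = 5

0. bne.BR;mulh.MUL @i0+i1  | 2-wide
1. add.ALU;bne.BR @i2+i3  | 2-wide
2. xor.ALU;blt.BR @i4+i5  | 2-wide
3. ld.MEM @i6  | no-port MEM/BR
4. blt.BR;sub.ALU @i7+i8  | 2-wide
5. ld.MEM @i9  | no-port MEM/MEM
6. ld.MEM @i10  | RAW r4
7. mulh.MUL @i11  | no-port MUL/MUL
8. mulh.MUL;or.ALU @i12+i13  | 2-wide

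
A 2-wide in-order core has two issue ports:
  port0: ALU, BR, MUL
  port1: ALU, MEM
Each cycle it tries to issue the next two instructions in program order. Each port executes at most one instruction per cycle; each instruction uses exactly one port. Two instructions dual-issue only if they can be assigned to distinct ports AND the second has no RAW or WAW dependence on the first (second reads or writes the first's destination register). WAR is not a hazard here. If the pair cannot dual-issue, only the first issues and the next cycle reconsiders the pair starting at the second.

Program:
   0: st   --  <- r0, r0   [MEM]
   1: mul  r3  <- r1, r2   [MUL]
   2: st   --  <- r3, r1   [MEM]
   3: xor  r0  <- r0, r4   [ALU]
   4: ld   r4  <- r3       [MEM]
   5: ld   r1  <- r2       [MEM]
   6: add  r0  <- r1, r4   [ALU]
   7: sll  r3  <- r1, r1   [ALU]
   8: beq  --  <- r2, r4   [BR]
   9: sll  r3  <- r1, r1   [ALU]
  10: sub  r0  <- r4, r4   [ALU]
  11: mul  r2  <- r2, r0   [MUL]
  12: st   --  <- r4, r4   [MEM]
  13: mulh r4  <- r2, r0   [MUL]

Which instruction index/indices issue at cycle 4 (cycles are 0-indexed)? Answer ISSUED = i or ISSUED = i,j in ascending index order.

  cy0 -> i0,i1 (st+mul) dual
  cy1 -> i2,i3 (st+xor) dual
  cy2 -> i4 (ld) no-port MEM/MEM
  cy3 -> i5 (ld) RAW r1
  cy4 -> i6,i7 (add+sll) dual
  cy5 -> i8,i9 (beq+sll) dual
  cy6 -> i10 (sub) RAW r0
  cy7 -> i11,i12 (mul+st) dual
  cy8 -> i13 (mulh) tail

ISSUED = 6,7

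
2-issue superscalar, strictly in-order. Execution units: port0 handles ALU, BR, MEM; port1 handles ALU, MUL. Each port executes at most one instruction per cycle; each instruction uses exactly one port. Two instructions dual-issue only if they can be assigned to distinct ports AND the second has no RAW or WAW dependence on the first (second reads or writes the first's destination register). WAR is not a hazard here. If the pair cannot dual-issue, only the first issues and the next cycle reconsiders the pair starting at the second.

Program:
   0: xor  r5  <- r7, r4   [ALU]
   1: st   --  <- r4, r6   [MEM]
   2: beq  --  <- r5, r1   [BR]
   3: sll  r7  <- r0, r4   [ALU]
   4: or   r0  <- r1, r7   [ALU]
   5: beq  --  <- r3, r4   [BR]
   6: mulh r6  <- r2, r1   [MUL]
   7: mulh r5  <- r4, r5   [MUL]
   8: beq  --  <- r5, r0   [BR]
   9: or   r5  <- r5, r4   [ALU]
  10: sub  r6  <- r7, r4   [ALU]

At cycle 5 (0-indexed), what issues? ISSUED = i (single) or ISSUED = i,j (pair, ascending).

[0] i0,i1  xor;st  -- pair
[1] i2,i3  beq;sll  -- pair
[2] i4,i5  or;beq  -- pair
[3] i6  mulh  -- no-port MUL/MUL
[4] i7  mulh  -- RAW r5
[5] i8,i9  beq;or  -- pair
[6] i10  sub  -- tail

ISSUED = 8,9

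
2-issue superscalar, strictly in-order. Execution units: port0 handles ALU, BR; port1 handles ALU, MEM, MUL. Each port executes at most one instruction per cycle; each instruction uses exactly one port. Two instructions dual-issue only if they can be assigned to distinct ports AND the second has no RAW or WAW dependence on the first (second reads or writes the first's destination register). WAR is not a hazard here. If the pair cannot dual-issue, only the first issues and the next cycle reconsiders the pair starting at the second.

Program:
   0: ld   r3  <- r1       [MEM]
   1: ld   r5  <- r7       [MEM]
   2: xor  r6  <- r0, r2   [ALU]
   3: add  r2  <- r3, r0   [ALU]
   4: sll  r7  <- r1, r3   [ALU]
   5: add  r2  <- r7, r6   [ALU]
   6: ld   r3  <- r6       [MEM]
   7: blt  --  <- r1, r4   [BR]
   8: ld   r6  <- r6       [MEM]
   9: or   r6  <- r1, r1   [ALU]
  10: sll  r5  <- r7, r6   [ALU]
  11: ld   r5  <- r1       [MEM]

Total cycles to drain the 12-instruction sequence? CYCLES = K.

CYCLES = 8

0. ld.MEM @i0  | no-port MEM/MEM
1. ld.MEM+xor.ALU @i1+i2  | pair
2. add.ALU+sll.ALU @i3+i4  | pair
3. add.ALU+ld.MEM @i5+i6  | pair
4. blt.BR+ld.MEM @i7+i8  | pair
5. or.ALU @i9  | RAW r6
6. sll.ALU @i10  | WAW r5
7. ld.MEM @i11  | tail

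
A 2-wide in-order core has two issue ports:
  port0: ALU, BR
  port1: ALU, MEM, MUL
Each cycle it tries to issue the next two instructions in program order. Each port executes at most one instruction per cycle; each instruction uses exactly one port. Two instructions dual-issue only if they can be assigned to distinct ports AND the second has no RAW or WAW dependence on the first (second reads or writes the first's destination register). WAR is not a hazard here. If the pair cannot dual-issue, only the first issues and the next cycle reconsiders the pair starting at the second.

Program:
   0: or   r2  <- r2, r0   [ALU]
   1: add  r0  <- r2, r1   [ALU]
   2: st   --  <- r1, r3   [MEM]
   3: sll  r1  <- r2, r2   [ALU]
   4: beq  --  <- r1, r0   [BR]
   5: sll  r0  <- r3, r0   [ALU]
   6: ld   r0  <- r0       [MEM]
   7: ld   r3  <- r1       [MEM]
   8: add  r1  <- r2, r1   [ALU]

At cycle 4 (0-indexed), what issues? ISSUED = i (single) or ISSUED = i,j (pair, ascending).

ISSUED = 6

0. or.ALU @i0  | RAW r2
1. add.ALU+st.MEM @i1,i2  | 2-wide
2. sll.ALU @i3  | RAW r1
3. beq.BR+sll.ALU @i4,i5  | 2-wide
4. ld.MEM @i6  | no-port MEM/MEM
5. ld.MEM+add.ALU @i7,i8  | 2-wide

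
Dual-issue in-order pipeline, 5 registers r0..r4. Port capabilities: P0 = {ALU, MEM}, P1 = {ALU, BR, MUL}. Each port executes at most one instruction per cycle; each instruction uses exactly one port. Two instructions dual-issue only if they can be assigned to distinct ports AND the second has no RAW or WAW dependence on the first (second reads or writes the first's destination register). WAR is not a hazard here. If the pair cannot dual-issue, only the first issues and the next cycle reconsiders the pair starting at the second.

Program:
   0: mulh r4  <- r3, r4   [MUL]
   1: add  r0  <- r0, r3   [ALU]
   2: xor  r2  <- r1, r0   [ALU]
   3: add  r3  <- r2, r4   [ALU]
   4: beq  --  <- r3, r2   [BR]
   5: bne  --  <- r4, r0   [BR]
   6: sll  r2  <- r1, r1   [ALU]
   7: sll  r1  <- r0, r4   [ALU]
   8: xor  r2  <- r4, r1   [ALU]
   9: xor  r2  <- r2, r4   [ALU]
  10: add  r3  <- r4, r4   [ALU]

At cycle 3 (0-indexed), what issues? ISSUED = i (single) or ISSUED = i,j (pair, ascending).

ISSUED = 4

c0: i0+i1 mulh;add  pair
c1: i2 xor  RAW r2
c2: i3 add  RAW r3
c3: i4 beq  no-port BR/BR
c4: i5+i6 bne;sll  pair
c5: i7 sll  RAW r1
c6: i8 xor  RAW+WAW r2
c7: i9+i10 xor;add  pair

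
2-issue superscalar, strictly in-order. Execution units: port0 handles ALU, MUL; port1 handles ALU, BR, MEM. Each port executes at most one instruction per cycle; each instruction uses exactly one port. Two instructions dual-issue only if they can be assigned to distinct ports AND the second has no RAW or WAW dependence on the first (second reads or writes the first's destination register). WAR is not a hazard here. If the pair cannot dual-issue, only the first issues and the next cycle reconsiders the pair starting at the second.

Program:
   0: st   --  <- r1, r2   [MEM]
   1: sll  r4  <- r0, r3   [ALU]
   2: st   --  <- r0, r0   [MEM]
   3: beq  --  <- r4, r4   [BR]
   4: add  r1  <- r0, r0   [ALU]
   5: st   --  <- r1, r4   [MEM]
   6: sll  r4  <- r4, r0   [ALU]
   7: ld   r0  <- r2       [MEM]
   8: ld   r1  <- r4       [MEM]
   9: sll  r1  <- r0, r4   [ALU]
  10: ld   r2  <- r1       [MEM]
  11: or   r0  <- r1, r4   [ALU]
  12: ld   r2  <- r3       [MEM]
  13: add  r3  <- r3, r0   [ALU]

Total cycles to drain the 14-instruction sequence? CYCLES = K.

#0 head=0: st+sll i0,i1 dual
#1 head=2: st i2 no-port MEM/BR
#2 head=3: beq+add i3,i4 dual
#3 head=5: st+sll i5,i6 dual
#4 head=7: ld i7 no-port MEM/MEM
#5 head=8: ld i8 WAW r1
#6 head=9: sll i9 RAW r1
#7 head=10: ld+or i10,i11 dual
#8 head=12: ld+add i12,i13 dual

CYCLES = 9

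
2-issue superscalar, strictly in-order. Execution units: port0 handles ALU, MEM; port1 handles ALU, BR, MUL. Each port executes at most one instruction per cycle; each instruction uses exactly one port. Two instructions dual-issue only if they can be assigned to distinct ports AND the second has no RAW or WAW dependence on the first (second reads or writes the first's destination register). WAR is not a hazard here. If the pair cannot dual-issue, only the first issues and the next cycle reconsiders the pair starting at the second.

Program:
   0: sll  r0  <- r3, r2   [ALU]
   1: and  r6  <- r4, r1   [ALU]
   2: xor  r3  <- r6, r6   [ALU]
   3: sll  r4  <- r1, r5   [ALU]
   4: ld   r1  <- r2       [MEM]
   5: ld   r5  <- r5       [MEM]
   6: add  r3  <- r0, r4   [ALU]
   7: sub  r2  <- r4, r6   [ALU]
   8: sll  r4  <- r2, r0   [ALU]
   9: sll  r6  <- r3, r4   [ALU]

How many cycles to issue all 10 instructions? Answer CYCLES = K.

CYCLES = 7

c0: i0&i1 sll.ALU;and.ALU  dual
c1: i2&i3 xor.ALU;sll.ALU  dual
c2: i4 ld.MEM  no-port MEM/MEM
c3: i5&i6 ld.MEM;add.ALU  dual
c4: i7 sub.ALU  RAW r2
c5: i8 sll.ALU  RAW r4
c6: i9 sll.ALU  tail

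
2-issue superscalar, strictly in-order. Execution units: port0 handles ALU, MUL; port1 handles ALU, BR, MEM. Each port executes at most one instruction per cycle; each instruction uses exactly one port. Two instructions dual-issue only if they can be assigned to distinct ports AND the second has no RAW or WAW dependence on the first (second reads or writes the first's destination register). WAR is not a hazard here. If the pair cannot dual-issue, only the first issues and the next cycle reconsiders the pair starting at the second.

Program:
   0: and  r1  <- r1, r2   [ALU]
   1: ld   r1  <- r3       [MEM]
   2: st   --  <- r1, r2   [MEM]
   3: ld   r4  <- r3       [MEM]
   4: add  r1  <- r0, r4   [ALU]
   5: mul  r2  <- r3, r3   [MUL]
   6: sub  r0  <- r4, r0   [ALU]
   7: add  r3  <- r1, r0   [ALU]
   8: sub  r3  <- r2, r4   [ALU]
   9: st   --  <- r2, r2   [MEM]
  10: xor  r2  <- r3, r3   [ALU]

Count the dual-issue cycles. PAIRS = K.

PAIRS = 2

0. and.ALU @i0  | WAW r1
1. ld.MEM @i1  | no-port MEM/MEM
2. st.MEM @i2  | no-port MEM/MEM
3. ld.MEM @i3  | RAW r4
4. add.ALU+mul.MUL @i4+i5  | 2-wide
5. sub.ALU @i6  | RAW r0
6. add.ALU @i7  | WAW r3
7. sub.ALU+st.MEM @i8+i9  | 2-wide
8. xor.ALU @i10  | tail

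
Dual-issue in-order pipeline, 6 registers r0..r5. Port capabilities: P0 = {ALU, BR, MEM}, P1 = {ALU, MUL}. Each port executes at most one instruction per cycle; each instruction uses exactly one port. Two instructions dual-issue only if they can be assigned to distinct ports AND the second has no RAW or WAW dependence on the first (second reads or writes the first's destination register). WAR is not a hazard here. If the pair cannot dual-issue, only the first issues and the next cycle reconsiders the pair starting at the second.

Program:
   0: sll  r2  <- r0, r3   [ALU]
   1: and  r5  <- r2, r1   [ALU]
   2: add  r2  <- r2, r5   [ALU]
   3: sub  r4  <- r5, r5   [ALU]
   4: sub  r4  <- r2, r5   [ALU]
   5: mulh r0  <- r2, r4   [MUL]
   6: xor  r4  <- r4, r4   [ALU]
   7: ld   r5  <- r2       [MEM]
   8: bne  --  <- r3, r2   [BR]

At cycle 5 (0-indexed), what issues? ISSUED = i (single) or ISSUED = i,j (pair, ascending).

ISSUED = 7

0. sll.ALU @i0  | RAW r2
1. and.ALU @i1  | RAW r5
2. add.ALU/sub.ALU @i2,i3  | pair
3. sub.ALU @i4  | RAW r4
4. mulh.MUL/xor.ALU @i5,i6  | pair
5. ld.MEM @i7  | no-port MEM/BR
6. bne.BR @i8  | tail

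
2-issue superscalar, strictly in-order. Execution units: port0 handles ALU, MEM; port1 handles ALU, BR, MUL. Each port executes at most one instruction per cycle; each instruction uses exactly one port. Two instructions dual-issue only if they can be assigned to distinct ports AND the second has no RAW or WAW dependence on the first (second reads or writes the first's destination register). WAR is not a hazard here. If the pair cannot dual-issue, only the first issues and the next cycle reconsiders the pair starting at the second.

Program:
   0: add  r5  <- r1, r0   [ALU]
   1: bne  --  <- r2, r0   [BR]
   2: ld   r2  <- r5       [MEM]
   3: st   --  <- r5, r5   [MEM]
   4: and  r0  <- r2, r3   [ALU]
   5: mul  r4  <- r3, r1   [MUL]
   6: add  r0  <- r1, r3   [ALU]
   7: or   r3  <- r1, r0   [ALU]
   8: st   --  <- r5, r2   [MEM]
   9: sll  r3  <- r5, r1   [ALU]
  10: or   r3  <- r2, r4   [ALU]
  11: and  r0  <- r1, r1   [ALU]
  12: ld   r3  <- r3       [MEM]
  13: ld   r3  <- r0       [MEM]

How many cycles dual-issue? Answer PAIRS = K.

t=0 i0,i1:add bne ; pair
t=1 i2:ld ; no-port MEM/MEM
t=2 i3,i4:st and ; pair
t=3 i5,i6:mul add ; pair
t=4 i7,i8:or st ; pair
t=5 i9:sll ; WAW r3
t=6 i10,i11:or and ; pair
t=7 i12:ld ; no-port MEM/MEM
t=8 i13:ld ; tail

PAIRS = 5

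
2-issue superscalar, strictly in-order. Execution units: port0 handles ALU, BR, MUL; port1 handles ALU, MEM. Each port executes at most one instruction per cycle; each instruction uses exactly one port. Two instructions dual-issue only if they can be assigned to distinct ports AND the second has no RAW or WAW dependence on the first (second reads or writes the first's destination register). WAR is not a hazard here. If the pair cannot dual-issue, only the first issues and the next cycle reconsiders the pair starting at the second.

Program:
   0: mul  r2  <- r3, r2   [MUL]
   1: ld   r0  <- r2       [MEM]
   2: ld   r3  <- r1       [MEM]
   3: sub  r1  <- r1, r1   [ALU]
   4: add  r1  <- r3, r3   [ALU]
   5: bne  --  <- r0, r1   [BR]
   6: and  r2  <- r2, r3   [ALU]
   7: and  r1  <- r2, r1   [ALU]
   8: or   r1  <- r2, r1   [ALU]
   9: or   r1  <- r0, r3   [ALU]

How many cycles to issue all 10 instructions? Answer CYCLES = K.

CYCLES = 8

#0 head=0: mul i0 RAW r2
#1 head=1: ld i1 no-port MEM/MEM
#2 head=2: ld/sub i2+i3 pair
#3 head=4: add i4 RAW r1
#4 head=5: bne/and i5+i6 pair
#5 head=7: and i7 RAW+WAW r1
#6 head=8: or i8 WAW r1
#7 head=9: or i9 tail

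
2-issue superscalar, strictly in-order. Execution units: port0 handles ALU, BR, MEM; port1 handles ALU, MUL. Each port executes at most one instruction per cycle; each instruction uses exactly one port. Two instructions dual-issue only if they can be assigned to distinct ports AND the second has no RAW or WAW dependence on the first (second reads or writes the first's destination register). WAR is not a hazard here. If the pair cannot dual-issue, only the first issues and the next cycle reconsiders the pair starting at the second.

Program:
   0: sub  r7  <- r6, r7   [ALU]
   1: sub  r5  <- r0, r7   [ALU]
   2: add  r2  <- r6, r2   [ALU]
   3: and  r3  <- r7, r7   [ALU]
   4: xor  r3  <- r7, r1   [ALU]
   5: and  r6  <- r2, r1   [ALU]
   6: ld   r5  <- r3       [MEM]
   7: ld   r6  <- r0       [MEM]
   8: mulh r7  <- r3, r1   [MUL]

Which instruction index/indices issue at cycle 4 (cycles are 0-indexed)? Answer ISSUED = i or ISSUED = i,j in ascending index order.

#0 head=0: sub.ALU i0 RAW r7
#1 head=1: sub.ALU/add.ALU i1/i2 2-wide
#2 head=3: and.ALU i3 WAW r3
#3 head=4: xor.ALU/and.ALU i4/i5 2-wide
#4 head=6: ld.MEM i6 no-port MEM/MEM
#5 head=7: ld.MEM/mulh.MUL i7/i8 2-wide

ISSUED = 6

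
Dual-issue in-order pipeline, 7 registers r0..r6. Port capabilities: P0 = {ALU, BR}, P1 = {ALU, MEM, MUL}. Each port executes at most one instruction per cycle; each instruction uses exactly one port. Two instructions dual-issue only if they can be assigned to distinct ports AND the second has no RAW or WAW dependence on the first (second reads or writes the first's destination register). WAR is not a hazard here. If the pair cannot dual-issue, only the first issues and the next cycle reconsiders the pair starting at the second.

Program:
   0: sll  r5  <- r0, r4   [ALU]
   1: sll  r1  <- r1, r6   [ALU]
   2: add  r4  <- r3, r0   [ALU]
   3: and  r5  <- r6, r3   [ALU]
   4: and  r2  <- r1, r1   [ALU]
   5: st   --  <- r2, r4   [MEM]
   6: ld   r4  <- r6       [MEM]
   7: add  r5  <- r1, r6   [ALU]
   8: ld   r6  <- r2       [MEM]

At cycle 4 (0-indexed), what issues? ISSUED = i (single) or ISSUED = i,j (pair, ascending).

t=0 i0/i1:sll+sll ; pair
t=1 i2/i3:add+and ; pair
t=2 i4:and ; RAW r2
t=3 i5:st ; no-port MEM/MEM
t=4 i6/i7:ld+add ; pair
t=5 i8:ld ; tail

ISSUED = 6,7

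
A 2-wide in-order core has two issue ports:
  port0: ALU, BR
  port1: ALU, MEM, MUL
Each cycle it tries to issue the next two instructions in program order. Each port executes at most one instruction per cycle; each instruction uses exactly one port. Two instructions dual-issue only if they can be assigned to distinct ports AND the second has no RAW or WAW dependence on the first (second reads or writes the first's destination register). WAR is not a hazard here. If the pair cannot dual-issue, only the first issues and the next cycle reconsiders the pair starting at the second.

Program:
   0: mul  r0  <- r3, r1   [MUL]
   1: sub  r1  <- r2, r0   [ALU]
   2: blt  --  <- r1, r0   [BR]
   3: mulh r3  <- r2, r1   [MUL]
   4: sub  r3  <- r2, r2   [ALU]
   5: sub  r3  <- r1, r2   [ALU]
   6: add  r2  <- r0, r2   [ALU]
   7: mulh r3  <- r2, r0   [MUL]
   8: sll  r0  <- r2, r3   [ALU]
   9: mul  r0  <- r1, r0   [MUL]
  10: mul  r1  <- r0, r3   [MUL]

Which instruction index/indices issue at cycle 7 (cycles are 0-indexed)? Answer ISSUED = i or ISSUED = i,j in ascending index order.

ISSUED = 9

[0] i0  mul.MUL  -- RAW r0
[1] i1  sub.ALU  -- RAW r1
[2] i2/i3  blt.BR;mulh.MUL  -- pair
[3] i4  sub.ALU  -- WAW r3
[4] i5/i6  sub.ALU;add.ALU  -- pair
[5] i7  mulh.MUL  -- RAW r3
[6] i8  sll.ALU  -- RAW+WAW r0
[7] i9  mul.MUL  -- no-port MUL/MUL
[8] i10  mul.MUL  -- tail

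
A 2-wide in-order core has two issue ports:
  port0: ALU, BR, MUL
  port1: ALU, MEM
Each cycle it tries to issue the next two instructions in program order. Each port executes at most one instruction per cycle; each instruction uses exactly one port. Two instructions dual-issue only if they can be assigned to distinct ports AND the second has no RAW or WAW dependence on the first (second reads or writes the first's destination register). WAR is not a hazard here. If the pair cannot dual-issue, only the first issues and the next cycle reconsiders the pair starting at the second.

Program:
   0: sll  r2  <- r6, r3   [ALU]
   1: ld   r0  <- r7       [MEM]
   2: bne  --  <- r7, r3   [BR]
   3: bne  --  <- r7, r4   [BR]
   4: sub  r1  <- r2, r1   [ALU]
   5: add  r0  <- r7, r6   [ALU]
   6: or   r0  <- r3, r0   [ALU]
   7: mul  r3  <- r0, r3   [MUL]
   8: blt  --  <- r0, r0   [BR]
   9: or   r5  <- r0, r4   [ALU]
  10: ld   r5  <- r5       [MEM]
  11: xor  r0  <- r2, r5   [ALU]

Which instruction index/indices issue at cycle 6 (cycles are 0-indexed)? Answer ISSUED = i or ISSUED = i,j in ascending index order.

ISSUED = 8,9

#0 head=0: sll+ld i0+i1 2-wide
#1 head=2: bne i2 no-port BR/BR
#2 head=3: bne+sub i3+i4 2-wide
#3 head=5: add i5 RAW+WAW r0
#4 head=6: or i6 RAW r0
#5 head=7: mul i7 no-port MUL/BR
#6 head=8: blt+or i8+i9 2-wide
#7 head=10: ld i10 RAW r5
#8 head=11: xor i11 tail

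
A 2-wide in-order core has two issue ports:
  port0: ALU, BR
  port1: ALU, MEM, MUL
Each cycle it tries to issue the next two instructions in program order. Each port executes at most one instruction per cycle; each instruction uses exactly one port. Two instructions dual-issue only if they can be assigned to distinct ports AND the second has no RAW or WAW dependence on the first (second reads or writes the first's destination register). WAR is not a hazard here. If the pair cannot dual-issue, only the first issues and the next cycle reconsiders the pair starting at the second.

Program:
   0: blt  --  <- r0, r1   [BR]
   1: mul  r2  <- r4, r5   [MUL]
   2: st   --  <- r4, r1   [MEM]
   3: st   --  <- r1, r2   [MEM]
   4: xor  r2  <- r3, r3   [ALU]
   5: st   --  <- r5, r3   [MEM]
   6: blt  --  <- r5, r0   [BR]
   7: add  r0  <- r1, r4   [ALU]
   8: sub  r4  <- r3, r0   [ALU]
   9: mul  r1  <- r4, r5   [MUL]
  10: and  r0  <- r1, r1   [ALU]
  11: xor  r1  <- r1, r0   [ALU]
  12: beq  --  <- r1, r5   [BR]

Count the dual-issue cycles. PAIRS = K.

#0 head=0: blt/mul i0/i1 2-wide
#1 head=2: st i2 no-port MEM/MEM
#2 head=3: st/xor i3/i4 2-wide
#3 head=5: st/blt i5/i6 2-wide
#4 head=7: add i7 RAW r0
#5 head=8: sub i8 RAW r4
#6 head=9: mul i9 RAW r1
#7 head=10: and i10 RAW r0
#8 head=11: xor i11 RAW r1
#9 head=12: beq i12 tail

PAIRS = 3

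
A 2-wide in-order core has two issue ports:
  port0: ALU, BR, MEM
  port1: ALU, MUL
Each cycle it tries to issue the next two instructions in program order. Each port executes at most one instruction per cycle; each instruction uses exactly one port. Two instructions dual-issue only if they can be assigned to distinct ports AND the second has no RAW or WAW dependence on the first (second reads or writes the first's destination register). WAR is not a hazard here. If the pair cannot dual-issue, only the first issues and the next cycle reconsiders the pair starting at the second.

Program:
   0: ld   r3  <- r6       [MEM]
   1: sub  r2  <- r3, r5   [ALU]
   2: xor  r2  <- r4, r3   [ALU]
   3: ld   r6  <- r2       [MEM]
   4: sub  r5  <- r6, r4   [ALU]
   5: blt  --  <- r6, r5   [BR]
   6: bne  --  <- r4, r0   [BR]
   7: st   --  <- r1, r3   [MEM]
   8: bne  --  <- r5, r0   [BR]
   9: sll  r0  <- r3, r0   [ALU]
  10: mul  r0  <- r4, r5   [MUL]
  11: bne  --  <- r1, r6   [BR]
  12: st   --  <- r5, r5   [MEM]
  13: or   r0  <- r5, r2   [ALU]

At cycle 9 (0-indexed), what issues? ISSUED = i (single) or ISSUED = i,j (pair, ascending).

ISSUED = 10,11

0. ld.MEM @i0  | RAW r3
1. sub.ALU @i1  | WAW r2
2. xor.ALU @i2  | RAW r2
3. ld.MEM @i3  | RAW r6
4. sub.ALU @i4  | RAW r5
5. blt.BR @i5  | no-port BR/BR
6. bne.BR @i6  | no-port BR/MEM
7. st.MEM @i7  | no-port MEM/BR
8. bne.BR sll.ALU @i8&i9  | 2-wide
9. mul.MUL bne.BR @i10&i11  | 2-wide
10. st.MEM or.ALU @i12&i13  | 2-wide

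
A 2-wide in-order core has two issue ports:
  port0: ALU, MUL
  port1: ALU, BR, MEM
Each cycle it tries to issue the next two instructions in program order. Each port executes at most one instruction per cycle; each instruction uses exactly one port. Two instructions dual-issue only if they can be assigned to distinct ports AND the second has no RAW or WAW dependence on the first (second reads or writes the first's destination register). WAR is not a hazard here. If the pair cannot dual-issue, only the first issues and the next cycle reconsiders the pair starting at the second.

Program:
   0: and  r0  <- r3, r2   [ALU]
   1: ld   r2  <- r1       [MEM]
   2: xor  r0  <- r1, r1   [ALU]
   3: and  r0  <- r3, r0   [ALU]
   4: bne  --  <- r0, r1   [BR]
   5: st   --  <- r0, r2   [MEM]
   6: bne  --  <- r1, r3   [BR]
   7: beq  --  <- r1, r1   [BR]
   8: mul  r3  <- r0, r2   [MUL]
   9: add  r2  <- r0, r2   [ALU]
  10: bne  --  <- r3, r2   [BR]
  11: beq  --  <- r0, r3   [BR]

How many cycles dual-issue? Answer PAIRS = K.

#0 head=0: and+ld i0/i1 pair
#1 head=2: xor i2 RAW+WAW r0
#2 head=3: and i3 RAW r0
#3 head=4: bne i4 no-port BR/MEM
#4 head=5: st i5 no-port MEM/BR
#5 head=6: bne i6 no-port BR/BR
#6 head=7: beq+mul i7/i8 pair
#7 head=9: add i9 RAW r2
#8 head=10: bne i10 no-port BR/BR
#9 head=11: beq i11 tail

PAIRS = 2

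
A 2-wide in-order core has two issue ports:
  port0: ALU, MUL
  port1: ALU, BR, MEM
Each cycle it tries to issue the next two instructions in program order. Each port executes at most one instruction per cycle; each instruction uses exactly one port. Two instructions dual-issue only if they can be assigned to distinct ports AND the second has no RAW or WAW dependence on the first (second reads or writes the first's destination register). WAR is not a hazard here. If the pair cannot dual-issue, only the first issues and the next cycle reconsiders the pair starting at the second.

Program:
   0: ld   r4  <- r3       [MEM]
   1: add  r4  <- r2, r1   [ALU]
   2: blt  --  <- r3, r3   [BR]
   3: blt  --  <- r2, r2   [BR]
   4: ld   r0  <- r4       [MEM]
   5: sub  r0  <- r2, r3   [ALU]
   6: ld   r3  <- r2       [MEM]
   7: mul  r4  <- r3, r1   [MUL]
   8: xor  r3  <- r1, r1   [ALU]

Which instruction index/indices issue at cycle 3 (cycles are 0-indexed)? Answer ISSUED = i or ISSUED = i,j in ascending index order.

t=0 i0:ld.MEM ; WAW r4
t=1 i1/i2:add.ALU/blt.BR ; 2-wide
t=2 i3:blt.BR ; no-port BR/MEM
t=3 i4:ld.MEM ; WAW r0
t=4 i5/i6:sub.ALU/ld.MEM ; 2-wide
t=5 i7/i8:mul.MUL/xor.ALU ; 2-wide

ISSUED = 4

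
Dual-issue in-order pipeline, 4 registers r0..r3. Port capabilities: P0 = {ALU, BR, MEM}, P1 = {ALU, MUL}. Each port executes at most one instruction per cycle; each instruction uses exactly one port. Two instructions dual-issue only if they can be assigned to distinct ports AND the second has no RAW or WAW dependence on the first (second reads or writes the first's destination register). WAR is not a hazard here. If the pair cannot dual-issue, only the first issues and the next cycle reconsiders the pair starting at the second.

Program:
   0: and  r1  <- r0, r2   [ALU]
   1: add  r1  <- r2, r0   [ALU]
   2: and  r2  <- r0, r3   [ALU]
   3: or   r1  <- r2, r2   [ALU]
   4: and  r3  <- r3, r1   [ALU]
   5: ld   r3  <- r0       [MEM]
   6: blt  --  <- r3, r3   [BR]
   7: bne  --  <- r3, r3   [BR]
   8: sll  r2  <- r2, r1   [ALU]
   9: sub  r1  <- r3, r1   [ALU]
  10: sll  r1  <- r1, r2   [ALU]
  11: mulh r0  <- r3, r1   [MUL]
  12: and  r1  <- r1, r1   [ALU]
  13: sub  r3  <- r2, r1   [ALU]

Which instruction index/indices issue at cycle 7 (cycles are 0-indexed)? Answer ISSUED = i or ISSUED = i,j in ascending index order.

#0 head=0: and.ALU i0 WAW r1
#1 head=1: add.ALU/and.ALU i1+i2 pair
#2 head=3: or.ALU i3 RAW r1
#3 head=4: and.ALU i4 WAW r3
#4 head=5: ld.MEM i5 no-port MEM/BR
#5 head=6: blt.BR i6 no-port BR/BR
#6 head=7: bne.BR/sll.ALU i7+i8 pair
#7 head=9: sub.ALU i9 RAW+WAW r1
#8 head=10: sll.ALU i10 RAW r1
#9 head=11: mulh.MUL/and.ALU i11+i12 pair
#10 head=13: sub.ALU i13 tail

ISSUED = 9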